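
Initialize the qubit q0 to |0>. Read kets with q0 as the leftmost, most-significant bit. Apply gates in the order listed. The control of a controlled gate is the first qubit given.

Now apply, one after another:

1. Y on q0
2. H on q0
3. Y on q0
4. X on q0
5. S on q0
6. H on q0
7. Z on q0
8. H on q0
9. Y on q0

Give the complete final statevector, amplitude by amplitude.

The final amplitudes are sqrt(2)*I/2 on |0>, sqrt(2)/2 on |1>.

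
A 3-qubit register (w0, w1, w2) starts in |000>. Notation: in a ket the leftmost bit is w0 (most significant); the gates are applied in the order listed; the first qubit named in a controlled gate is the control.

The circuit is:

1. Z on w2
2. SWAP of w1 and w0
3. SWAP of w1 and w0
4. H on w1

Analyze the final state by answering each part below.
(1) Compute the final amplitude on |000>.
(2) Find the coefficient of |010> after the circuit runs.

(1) The amplitude on |000> is sqrt(2)/2.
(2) |010> carries amplitude sqrt(2)/2 in the final state.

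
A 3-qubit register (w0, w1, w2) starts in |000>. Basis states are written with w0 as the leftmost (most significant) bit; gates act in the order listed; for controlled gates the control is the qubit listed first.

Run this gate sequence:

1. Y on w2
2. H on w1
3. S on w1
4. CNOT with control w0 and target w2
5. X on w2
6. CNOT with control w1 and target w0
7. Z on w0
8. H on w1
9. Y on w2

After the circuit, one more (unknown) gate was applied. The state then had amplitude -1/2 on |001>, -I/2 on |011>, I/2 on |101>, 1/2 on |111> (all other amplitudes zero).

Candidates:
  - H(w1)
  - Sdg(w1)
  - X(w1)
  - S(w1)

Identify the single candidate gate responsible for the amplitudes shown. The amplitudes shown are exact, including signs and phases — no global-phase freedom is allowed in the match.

The applied gate was S(w1).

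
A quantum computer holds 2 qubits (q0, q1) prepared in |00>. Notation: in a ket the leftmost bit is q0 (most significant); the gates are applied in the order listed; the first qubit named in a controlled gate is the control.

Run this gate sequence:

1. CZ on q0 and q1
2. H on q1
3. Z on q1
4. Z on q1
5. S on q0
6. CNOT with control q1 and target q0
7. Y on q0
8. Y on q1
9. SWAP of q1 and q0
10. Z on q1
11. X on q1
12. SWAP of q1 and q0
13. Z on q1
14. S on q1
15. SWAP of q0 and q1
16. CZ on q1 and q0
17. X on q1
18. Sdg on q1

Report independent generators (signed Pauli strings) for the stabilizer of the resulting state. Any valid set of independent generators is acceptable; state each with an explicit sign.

One valid set of independent stabilizer generators is +XX, +ZZ (any independent generating set of the same group is equally correct).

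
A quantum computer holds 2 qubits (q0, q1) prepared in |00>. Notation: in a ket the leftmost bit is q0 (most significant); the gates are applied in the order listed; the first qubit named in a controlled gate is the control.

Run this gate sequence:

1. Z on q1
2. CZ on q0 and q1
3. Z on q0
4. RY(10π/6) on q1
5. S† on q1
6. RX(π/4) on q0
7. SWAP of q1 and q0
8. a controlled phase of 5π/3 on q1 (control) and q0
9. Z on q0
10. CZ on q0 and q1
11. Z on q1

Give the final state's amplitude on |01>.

The final state's coefficient on |01> equals -I*sqrt(6 - 3*sqrt(2))/4.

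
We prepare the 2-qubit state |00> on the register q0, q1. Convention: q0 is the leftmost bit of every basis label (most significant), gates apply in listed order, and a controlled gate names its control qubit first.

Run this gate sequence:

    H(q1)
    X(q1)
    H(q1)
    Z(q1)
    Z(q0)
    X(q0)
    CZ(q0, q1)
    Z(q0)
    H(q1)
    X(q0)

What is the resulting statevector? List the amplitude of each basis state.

After the circuit, the state carries amplitude -sqrt(2)/2 on |00>, -sqrt(2)/2 on |01>, 0 on |10>, 0 on |11>.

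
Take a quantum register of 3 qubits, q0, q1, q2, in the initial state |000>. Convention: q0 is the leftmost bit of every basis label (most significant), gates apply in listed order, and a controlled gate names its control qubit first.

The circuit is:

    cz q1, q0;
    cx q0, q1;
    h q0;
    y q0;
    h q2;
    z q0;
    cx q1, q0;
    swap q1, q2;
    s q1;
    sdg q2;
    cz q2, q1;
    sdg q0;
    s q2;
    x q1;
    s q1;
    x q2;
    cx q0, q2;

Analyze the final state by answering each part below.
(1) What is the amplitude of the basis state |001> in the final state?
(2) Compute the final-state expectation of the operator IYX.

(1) The amplitude on |001> is 1/2.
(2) The observable IYX averages to 0.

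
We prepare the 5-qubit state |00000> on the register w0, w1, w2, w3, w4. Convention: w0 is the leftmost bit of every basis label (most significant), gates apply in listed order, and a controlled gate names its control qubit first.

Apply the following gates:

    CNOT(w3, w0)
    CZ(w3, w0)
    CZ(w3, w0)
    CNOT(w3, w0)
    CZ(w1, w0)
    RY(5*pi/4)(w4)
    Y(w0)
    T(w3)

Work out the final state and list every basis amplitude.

The final amplitudes are -I*sqrt(2 - sqrt(2))/2 on |10000>, I*sqrt(sqrt(2) + 2)/2 on |10001>, and 0 on every other basis state. Key observation: gates 1-4 undo each other exactly, leaving only the rest of the circuit to track.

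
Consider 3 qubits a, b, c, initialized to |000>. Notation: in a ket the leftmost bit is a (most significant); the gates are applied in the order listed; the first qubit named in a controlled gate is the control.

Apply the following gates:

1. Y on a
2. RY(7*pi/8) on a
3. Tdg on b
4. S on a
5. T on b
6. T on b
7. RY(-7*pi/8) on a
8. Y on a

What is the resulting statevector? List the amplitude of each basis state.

The resulting statevector has amplitude (1 - I)*(sqrt(sqrt(2) + 2) + 2*I)/4 on |000>, (1 - I)*sqrt(2 - sqrt(2))/4 on |100>, and 0 on every other basis state.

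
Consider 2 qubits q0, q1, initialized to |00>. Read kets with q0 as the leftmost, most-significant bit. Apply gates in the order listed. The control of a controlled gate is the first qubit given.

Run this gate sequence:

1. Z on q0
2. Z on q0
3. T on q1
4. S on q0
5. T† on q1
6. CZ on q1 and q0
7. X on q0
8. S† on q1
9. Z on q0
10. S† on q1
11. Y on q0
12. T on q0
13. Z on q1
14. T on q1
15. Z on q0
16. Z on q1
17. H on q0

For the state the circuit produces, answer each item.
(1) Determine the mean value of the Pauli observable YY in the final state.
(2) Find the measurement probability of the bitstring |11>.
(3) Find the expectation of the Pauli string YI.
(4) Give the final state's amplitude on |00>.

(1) In the final state, YY has expectation 0.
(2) Outcome |11> occurs with probability 0.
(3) The expectation value of YI is 0.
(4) The final state's coefficient on |00> equals sqrt(2)*I/2.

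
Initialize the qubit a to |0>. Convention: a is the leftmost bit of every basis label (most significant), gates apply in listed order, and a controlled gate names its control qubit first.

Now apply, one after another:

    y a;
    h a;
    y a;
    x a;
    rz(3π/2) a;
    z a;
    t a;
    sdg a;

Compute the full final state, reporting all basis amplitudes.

After the circuit, the state carries amplitude sqrt(2)*exp(I*pi/4)/2 on |0>, sqrt(2)*I/2 on |1>.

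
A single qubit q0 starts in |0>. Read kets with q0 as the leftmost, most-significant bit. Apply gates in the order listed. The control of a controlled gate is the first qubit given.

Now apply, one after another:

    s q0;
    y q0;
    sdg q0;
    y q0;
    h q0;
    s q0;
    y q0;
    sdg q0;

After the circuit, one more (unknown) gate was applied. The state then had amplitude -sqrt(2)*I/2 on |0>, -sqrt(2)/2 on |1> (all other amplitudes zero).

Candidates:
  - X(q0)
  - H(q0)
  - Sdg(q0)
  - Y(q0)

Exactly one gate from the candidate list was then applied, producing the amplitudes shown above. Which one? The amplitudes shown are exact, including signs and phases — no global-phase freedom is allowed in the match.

The applied gate was Sdg(q0).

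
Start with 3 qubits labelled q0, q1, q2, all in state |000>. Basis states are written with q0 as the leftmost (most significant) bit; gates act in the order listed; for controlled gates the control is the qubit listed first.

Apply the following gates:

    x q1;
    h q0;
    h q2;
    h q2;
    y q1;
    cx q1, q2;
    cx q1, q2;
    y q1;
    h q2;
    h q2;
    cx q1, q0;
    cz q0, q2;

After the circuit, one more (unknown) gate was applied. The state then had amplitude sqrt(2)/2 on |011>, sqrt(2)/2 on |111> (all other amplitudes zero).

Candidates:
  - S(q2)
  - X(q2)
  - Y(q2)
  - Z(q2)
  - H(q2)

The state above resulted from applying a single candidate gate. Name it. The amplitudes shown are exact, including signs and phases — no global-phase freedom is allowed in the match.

The applied gate was X(q2). Key observation: gates 3-10 undo each other exactly, leaving only the rest of the circuit to track.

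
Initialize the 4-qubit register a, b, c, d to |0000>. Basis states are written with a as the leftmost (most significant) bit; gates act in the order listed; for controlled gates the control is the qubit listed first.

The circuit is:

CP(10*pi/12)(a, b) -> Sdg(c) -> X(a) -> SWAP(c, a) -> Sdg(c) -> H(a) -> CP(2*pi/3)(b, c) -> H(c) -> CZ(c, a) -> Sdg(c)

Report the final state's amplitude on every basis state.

The resulting statevector has amplitude -I/2 on |0000>, 1/2 on |0010>, -I/2 on |1000>, -1/2 on |1010>, and 0 on every other basis state.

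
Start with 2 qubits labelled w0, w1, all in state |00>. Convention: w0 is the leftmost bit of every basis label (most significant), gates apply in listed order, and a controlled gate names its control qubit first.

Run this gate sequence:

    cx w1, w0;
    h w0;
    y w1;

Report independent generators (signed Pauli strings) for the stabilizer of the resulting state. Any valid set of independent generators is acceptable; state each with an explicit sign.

The final state is stabilized by the group generated by +XI, -IZ; other independent generating sets are equally valid.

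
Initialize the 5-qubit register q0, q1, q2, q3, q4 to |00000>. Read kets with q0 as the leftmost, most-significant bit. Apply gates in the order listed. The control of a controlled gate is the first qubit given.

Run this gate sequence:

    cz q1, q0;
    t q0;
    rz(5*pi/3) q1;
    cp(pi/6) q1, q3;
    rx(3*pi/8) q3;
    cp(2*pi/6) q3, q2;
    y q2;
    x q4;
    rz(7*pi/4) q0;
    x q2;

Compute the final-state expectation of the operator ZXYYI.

The expectation value of ZXYYI is 0.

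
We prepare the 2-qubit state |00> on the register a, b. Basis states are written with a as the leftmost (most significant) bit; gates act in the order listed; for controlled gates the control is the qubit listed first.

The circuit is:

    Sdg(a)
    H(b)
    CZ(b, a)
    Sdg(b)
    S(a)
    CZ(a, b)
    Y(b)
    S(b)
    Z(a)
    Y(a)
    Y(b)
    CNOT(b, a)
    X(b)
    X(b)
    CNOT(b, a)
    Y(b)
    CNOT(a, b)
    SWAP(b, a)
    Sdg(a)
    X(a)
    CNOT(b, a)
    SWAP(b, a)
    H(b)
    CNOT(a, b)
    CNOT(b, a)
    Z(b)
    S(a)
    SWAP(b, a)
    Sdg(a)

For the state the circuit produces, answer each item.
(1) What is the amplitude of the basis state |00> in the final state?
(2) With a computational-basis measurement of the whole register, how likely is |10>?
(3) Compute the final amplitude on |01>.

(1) The final state's coefficient on |00> equals 0. Key observation: the block from step 11 through step 16 cancels to the identity and can be dropped.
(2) A full measurement returns |10> with probability 1/2.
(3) The amplitude on |01> is 1/2 + I/2.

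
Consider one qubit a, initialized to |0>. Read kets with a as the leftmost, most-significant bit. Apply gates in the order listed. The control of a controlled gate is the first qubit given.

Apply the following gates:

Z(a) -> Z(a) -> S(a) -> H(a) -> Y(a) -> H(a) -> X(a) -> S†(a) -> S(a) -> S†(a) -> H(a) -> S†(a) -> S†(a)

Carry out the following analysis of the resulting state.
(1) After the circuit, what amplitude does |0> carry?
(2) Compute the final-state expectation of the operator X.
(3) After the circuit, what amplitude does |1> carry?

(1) The amplitude on |0> is -sqrt(2)*I/2.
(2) The expectation value of X is -1.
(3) |1> carries amplitude sqrt(2)*I/2 in the final state.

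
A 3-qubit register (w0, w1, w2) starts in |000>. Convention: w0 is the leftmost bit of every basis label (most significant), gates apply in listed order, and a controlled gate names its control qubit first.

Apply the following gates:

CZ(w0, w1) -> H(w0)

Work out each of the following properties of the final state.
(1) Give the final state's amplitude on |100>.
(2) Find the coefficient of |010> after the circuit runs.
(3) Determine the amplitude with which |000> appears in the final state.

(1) The amplitude on |100> is sqrt(2)/2.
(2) The amplitude on |010> is 0.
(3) |000> carries amplitude sqrt(2)/2 in the final state.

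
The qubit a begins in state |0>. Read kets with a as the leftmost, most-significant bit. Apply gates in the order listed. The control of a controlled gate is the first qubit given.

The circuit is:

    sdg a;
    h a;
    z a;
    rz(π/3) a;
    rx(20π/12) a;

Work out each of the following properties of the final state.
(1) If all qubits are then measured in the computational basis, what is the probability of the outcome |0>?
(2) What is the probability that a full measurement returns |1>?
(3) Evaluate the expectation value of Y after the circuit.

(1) The probability of measuring |0> is 7/8.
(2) Outcome |1> occurs with probability 1/8.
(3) The observable Y averages to -sqrt(3)/4.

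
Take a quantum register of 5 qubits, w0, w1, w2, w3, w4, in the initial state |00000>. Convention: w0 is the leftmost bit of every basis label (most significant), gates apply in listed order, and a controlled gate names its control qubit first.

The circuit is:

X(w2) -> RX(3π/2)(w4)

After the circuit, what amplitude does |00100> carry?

|00100> carries amplitude -sqrt(2)/2 in the final state.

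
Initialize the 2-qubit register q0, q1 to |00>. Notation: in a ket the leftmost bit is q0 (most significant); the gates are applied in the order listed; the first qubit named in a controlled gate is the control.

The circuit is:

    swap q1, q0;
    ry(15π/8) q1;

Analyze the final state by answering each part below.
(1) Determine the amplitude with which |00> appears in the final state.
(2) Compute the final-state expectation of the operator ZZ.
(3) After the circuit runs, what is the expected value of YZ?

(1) |00> carries amplitude -cos(pi/16) in the final state.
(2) In the final state, ZZ has expectation sqrt(sqrt(2) + 2)/2.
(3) The observable YZ averages to 0.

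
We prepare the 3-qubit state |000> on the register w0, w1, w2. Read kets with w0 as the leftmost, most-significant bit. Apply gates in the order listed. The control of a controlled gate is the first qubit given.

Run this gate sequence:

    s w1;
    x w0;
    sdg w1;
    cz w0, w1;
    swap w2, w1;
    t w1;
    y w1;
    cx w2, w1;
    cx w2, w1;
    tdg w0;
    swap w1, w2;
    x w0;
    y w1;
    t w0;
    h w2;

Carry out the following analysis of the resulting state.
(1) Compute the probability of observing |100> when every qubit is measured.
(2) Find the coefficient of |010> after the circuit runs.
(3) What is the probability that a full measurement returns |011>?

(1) The probability of measuring |100> is 0. Key observation: steps 8-9 multiply out to the identity, so the circuit reduces to the remaining gates.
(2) The amplitude on |010> is sqrt(2)*exp(3*I*pi/4)/2.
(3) The probability of measuring |011> is 1/2.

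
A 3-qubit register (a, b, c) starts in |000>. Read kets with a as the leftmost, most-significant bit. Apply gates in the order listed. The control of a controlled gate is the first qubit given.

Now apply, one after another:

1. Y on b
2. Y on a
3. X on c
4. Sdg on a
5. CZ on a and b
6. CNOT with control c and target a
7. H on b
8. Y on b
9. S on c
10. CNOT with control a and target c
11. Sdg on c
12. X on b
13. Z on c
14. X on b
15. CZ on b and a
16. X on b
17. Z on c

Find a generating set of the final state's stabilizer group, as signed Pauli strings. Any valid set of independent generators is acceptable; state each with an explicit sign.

The final state is stabilized by the group generated by +IXI, +ZII, -IIZ; other independent generating sets are equally valid.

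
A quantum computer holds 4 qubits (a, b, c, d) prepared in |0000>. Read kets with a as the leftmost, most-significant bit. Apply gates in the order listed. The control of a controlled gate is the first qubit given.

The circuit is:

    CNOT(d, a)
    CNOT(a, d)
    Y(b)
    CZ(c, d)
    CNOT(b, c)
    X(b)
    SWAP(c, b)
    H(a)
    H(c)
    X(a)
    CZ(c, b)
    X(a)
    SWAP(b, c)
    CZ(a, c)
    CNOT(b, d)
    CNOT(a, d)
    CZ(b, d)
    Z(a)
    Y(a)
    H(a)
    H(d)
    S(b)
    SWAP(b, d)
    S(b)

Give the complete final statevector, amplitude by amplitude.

After the circuit, the state carries amplitude -I/2 on |0011>, -I/2 on |0110>, 1/2 on |1010>, 1/2 on |1111>, and 0 on every other basis state.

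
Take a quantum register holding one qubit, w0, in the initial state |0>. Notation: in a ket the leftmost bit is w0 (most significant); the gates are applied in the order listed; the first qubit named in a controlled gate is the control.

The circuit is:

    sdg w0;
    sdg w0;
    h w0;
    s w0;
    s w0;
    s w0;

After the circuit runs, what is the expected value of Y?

The observable Y averages to -1.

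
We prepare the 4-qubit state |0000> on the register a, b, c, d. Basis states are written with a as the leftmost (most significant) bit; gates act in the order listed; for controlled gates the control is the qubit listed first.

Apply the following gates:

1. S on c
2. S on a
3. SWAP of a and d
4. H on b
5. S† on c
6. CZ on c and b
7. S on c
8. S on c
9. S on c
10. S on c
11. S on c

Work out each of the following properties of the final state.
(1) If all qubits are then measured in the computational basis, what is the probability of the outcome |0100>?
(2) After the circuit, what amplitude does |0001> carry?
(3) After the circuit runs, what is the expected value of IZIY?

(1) A full measurement returns |0100> with probability 1/2.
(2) The final state's coefficient on |0001> equals 0.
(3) In the final state, IZIY has expectation 0.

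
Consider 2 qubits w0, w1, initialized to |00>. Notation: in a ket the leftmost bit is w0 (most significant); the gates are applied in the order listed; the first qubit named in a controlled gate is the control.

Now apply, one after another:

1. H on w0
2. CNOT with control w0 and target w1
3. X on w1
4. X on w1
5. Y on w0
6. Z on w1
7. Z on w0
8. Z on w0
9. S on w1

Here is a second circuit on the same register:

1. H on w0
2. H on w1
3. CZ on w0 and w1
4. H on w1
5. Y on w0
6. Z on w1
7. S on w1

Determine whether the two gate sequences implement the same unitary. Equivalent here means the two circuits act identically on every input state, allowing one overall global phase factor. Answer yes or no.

Yes, they are equivalent — the unitaries differ by at most a global phase.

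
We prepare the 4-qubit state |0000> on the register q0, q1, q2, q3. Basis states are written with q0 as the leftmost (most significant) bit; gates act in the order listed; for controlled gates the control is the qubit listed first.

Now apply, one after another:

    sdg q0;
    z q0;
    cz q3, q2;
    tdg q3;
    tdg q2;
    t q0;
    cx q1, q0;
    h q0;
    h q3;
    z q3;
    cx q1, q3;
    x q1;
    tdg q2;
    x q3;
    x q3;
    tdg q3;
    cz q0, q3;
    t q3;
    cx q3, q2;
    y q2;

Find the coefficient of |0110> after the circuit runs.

|0110> carries amplitude I/2 in the final state.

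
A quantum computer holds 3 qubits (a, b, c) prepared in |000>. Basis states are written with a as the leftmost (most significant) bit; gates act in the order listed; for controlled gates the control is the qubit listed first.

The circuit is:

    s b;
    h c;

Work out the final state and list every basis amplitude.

The final amplitudes are sqrt(2)/2 on |000>, sqrt(2)/2 on |001>, and 0 on every other basis state.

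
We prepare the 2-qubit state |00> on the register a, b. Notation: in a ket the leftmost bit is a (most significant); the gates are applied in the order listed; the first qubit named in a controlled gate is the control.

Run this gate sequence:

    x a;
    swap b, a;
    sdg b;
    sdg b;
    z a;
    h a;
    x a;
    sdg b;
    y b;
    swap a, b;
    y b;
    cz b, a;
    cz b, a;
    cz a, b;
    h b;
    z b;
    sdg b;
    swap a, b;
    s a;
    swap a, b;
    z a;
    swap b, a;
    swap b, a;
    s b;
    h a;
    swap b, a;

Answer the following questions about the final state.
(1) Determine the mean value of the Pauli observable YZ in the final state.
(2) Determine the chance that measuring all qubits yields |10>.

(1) In the final state, YZ has expectation 0.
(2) The probability of measuring |10> is 1/2.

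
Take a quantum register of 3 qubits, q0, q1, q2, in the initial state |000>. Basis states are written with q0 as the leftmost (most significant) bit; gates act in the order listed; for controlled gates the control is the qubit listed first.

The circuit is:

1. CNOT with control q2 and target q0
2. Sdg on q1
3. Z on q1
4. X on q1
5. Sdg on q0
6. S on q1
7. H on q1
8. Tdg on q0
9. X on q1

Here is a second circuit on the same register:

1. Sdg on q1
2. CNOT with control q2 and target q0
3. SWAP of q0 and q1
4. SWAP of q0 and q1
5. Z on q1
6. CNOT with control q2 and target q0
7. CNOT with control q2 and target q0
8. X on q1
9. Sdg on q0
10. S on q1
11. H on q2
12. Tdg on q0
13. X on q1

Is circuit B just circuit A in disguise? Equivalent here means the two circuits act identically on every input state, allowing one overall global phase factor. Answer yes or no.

No, they are not equivalent — no single phase factor reconciles the two unitaries.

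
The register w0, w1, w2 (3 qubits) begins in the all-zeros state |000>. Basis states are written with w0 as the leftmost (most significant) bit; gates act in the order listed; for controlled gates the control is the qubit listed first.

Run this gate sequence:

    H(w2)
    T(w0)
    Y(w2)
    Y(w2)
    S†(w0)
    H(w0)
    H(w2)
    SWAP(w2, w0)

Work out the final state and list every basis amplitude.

The resulting statevector has amplitude sqrt(2)/2 on |000>, sqrt(2)/2 on |001>, and 0 on every other basis state.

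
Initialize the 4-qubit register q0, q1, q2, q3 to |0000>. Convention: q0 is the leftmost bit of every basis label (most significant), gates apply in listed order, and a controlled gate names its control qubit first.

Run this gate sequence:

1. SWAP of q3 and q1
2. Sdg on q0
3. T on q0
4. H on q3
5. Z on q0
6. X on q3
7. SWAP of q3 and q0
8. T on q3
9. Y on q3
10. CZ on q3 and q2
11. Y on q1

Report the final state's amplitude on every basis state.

The resulting statevector has amplitude -sqrt(2)/2 on |0101>, -sqrt(2)/2 on |1101>, and 0 on every other basis state.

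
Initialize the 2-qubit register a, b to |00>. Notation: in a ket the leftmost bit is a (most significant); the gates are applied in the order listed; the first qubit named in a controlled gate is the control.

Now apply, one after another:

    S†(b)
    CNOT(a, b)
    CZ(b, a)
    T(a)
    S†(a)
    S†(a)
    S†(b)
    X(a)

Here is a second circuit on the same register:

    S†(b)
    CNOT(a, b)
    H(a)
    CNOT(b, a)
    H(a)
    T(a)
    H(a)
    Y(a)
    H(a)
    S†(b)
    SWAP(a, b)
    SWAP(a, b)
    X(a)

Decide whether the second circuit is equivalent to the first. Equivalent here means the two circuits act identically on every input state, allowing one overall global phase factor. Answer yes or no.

No, they are not equivalent — no single phase factor reconciles the two unitaries.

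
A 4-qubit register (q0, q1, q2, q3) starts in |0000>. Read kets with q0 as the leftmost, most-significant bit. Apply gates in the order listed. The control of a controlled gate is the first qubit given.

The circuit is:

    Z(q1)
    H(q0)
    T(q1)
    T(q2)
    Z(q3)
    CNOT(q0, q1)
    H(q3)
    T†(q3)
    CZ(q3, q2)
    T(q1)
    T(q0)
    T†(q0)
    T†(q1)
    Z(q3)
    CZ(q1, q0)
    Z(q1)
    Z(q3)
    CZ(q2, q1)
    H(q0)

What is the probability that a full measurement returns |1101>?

The probability of measuring |1101> is 1/8.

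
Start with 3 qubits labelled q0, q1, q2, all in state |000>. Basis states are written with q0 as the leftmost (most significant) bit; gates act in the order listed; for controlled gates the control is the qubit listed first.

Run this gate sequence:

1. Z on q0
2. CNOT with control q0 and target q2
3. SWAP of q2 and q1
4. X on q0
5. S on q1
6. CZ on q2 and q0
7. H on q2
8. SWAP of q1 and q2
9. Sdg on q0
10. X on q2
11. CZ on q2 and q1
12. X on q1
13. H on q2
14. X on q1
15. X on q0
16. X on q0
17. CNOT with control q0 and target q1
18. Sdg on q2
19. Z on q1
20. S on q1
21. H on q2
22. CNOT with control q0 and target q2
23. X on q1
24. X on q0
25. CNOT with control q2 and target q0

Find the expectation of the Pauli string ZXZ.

The observable ZXZ averages to 0.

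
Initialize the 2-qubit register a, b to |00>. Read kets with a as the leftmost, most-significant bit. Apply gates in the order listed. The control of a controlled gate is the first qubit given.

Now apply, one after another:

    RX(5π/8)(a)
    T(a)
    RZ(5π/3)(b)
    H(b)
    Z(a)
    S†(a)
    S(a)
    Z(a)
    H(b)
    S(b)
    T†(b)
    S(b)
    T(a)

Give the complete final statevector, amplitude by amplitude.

The resulting statevector has amplitude -exp(I*pi/6)*cos(5*pi/16) on |00>, 0 on |01>, -exp(I*pi/6)*sin(5*pi/16) on |10>, 0 on |11>. Key observation: the block from step 4 through step 9 cancels to the identity and can be dropped.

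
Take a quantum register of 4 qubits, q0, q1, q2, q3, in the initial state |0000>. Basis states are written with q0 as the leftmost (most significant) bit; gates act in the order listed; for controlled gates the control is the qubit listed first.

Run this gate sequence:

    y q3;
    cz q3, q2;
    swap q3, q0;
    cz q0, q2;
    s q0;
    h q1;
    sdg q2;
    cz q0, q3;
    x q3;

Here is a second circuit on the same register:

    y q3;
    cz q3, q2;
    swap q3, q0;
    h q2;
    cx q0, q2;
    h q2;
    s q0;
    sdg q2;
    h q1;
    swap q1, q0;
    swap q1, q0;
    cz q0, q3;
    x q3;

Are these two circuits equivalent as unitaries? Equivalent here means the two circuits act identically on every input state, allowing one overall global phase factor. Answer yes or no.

Yes, they are equivalent — the unitaries differ by at most a global phase.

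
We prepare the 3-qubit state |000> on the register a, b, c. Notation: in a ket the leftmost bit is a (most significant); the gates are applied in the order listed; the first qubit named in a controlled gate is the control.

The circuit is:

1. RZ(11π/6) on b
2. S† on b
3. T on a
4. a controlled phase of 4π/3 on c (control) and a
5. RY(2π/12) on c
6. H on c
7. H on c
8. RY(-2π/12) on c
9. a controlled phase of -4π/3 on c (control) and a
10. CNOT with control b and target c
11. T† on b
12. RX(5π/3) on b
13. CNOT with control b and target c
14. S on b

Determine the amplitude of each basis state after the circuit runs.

The resulting statevector has amplitude sqrt(3)*exp(I*pi/12)/2 on |000>, -exp(I*pi/12)/2 on |011>, and 0 on every other basis state.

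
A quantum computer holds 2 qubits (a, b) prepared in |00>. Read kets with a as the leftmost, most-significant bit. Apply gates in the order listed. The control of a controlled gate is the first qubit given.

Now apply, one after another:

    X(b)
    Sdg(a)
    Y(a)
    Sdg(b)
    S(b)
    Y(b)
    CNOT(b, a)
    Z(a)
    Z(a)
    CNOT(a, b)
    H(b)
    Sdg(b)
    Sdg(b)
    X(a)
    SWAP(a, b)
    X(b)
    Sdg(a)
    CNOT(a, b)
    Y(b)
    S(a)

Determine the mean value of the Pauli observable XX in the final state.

In the final state, XX has expectation -1.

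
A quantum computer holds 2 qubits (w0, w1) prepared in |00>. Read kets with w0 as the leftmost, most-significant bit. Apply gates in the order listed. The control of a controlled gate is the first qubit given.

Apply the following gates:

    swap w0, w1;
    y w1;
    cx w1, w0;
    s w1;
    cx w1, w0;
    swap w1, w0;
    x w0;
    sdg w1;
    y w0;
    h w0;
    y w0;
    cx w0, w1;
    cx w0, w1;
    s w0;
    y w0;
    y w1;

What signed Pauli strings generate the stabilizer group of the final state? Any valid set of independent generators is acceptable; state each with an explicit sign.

The stabilizer group can be generated by +YI, -IZ, among other valid generating sets.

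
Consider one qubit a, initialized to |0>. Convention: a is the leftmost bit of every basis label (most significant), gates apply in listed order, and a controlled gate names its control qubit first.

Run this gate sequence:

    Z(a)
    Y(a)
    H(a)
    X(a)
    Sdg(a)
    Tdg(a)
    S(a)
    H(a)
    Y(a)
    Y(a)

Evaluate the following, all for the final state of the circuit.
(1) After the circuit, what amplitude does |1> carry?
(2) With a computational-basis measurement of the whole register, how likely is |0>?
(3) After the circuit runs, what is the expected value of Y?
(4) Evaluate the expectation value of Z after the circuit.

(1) The final state's coefficient on |1> equals -I/2 - exp(I*pi/4)/2.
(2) Outcome |0> occurs with probability 1/2 - sqrt(2)/4.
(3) The observable Y averages to -sqrt(2)/2.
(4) The observable Z averages to -sqrt(2)/2.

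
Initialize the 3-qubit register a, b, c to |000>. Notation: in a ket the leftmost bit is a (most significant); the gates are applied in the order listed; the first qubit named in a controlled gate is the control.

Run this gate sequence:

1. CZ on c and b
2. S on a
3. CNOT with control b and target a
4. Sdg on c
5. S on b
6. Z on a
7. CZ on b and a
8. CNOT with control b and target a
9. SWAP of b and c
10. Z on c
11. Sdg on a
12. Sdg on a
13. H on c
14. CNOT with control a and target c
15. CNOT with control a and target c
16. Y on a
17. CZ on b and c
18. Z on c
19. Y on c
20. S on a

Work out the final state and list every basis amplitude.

After the circuit, the state carries amplitude -sqrt(2)*I/2 on |100>, -sqrt(2)*I/2 on |101>, and 0 on every other basis state. Key observation: gates 14-15 undo each other exactly, leaving only the rest of the circuit to track.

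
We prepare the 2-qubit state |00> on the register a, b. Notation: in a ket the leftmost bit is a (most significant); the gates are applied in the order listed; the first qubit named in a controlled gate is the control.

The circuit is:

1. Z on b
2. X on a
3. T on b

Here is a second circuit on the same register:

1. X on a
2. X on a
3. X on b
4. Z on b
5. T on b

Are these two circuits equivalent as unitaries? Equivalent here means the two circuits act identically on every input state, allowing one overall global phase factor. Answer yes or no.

No: there is an input state on which the two circuits produce genuinely different outputs (not merely differing by a phase).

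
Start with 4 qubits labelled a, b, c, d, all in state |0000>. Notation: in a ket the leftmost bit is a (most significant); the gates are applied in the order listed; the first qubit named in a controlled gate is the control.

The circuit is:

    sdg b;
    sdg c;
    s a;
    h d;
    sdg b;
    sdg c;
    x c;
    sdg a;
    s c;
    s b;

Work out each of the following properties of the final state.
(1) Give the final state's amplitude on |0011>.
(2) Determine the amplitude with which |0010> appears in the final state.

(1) |0011> carries amplitude sqrt(2)*I/2 in the final state.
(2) The final state's coefficient on |0010> equals sqrt(2)*I/2.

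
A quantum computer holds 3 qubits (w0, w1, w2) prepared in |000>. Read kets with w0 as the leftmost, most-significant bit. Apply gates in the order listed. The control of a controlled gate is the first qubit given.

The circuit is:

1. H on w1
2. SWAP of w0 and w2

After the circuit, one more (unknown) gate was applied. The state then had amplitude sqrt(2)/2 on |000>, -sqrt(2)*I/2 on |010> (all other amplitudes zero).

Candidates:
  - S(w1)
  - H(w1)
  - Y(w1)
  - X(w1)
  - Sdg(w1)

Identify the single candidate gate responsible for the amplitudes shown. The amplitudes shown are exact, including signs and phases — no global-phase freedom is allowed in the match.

The unique candidate consistent with the amplitudes is Sdg(w1).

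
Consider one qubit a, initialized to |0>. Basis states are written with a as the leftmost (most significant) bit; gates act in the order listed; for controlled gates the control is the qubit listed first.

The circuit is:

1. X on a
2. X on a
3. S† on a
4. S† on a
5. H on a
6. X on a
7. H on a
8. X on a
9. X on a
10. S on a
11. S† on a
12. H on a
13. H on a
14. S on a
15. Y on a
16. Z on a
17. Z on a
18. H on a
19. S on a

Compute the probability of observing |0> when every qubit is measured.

Outcome |0> occurs with probability 1/2.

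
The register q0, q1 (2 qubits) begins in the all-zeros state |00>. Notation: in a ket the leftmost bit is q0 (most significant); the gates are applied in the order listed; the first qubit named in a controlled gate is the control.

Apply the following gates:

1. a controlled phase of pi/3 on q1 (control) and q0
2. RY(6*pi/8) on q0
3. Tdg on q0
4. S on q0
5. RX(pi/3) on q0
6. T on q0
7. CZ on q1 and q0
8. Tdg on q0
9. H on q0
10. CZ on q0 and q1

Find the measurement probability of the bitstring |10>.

The probability of measuring |10> is 1/4.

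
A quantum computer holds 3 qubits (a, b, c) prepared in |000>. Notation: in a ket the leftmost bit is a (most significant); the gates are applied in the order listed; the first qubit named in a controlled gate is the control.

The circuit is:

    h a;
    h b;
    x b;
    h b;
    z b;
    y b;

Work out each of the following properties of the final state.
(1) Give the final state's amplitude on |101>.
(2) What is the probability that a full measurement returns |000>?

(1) The final state's coefficient on |101> equals 0. Key observation: steps 2-5 multiply out to the identity, so the circuit reduces to the remaining gates.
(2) A full measurement returns |000> with probability 0.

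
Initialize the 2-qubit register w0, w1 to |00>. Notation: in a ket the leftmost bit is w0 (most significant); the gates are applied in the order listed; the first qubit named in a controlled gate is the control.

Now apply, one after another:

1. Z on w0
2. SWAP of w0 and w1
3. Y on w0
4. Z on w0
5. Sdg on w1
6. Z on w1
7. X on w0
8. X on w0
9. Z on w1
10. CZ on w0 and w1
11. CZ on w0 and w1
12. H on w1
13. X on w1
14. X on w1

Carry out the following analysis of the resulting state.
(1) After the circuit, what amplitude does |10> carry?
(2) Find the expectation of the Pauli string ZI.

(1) |10> carries amplitude -sqrt(2)*I/2 in the final state. Key observation: steps 10-11 multiply out to the identity, so the circuit reduces to the remaining gates.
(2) The expectation value of ZI is -1.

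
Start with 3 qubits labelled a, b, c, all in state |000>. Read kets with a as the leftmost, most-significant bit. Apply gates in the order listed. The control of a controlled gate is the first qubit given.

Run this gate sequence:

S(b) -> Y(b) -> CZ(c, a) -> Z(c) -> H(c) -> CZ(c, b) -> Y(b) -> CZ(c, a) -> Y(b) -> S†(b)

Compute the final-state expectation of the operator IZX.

In the final state, IZX has expectation 1.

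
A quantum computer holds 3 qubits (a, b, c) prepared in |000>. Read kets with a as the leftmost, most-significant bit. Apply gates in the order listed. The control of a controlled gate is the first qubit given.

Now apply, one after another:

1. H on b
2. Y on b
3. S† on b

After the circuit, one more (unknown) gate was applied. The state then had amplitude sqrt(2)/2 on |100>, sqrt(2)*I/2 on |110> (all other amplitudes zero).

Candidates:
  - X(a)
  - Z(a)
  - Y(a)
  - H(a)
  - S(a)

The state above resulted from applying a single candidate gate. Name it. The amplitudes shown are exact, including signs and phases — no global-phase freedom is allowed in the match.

The unique candidate consistent with the amplitudes is Y(a).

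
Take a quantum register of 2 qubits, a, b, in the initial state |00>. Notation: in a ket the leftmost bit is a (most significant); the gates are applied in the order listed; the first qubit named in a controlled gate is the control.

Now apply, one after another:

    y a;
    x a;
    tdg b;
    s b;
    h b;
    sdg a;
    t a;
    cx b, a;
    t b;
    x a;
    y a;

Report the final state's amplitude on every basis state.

After the circuit, the state carries amplitude sqrt(2)/2 on |00>, 0 on |01>, 0 on |10>, -sqrt(2)*exp(I*pi/4)/2 on |11>.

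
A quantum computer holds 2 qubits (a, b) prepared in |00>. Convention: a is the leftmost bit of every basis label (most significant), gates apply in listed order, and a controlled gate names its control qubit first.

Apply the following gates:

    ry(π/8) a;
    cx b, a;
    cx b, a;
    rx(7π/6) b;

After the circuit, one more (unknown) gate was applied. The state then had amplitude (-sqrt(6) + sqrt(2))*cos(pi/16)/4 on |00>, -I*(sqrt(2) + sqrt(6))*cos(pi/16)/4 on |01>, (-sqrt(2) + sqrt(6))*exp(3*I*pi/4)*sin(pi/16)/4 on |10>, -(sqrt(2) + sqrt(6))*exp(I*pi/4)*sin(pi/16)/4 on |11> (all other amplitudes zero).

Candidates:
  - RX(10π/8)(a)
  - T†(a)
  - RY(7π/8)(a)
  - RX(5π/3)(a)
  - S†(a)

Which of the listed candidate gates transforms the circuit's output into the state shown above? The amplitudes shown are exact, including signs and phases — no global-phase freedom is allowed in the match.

It was T†(a) that produced the state shown. Key observation: steps 2-3 multiply out to the identity, so the circuit reduces to the remaining gates.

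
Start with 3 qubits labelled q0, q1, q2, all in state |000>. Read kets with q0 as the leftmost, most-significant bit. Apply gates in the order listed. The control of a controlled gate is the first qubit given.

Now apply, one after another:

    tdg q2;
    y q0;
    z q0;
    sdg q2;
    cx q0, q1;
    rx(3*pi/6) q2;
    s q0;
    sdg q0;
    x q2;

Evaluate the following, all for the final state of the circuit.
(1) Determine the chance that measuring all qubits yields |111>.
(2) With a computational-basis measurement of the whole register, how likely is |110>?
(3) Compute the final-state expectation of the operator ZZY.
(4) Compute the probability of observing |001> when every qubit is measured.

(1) Outcome |111> occurs with probability 1/2. Key observation: steps 7-8 multiply out to the identity, so the circuit reduces to the remaining gates.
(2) The probability of measuring |110> is 1/2.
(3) In the final state, ZZY has expectation 1.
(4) Outcome |001> occurs with probability 0.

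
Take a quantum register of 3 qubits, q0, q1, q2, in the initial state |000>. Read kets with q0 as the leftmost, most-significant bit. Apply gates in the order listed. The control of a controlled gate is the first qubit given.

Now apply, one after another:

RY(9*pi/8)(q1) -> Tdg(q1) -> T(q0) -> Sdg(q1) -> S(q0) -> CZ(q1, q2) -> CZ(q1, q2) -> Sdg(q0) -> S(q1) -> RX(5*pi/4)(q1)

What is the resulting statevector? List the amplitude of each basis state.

The final amplitudes are sqrt(1/2 - sqrt(2)/4)*cos(7*pi/16) - I*sqrt(sqrt(2)/4 + 1/2)*exp(-I*pi/4)*sin(7*pi/16) on |000>, I*sqrt(sqrt(2)/4 + 1/2)*cos(7*pi/16) - sqrt(1/2 - sqrt(2)/4)*exp(-I*pi/4)*sin(7*pi/16) on |010>, and 0 on every other basis state. Key observation: steps 4-9 multiply out to the identity, so the circuit reduces to the remaining gates.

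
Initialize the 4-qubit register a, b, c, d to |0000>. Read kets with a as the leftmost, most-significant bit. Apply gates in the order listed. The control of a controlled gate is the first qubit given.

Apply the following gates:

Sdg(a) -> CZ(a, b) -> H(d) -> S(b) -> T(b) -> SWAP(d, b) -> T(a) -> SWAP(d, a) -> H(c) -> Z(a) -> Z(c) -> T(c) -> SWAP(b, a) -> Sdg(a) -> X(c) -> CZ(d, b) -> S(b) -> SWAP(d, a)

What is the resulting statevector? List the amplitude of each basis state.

The final amplitudes are -exp(I*pi/4)/2 on |0000>, exp(3*I*pi/4)/2 on |0001>, 1/2 on |0010>, -I/2 on |0011>, and 0 on every other basis state.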